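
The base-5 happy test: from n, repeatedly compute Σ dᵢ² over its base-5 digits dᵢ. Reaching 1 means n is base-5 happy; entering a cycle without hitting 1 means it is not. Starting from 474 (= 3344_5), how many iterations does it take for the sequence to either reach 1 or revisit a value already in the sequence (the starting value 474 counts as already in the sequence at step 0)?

5

474 = (3,3,4,4)_5 → 3² + 3² + 4² + 4² = 50
50 = (2,0,0)_5 → 2² + 0² + 0² = 4
4 = (4)_5 → 4² = 16
16 = (3,1)_5 → 3² + 1² = 10
10 = (2,0)_5 → 2² + 0² = 4  — 4 repeats.
That took 5 steps.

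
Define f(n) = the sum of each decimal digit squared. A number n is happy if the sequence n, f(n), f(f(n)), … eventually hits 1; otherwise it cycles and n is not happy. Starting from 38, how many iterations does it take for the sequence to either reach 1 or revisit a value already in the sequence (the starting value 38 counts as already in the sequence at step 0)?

10

38 → 3² + 8² = 9 + 64 = 73
73 → 7² + 3² = 49 + 9 = 58
58 → 5² + 8² = 25 + 64 = 89
89 → 8² + 9² = 64 + 81 = 145
145 → 1² + 4² + 5² = 1 + 16 + 25 = 42
42 → 4² + 2² = 16 + 4 = 20
20 → 2² + 0² = 4 + 0 = 4
4 → 4² = 16
16 → 1² + 6² = 1 + 36 = 37
37 → 3² + 7² = 9 + 49 = 58  — 58 repeats.
That took 10 steps.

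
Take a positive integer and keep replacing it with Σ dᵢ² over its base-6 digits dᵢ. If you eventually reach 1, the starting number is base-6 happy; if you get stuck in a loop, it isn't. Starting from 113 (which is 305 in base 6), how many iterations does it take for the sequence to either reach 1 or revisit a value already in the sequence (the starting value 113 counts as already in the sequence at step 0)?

113 = (3,0,5)_6 → 3² + 0² + 5² = 34
34 = (5,4)_6 → 5² + 4² = 41
41 = (1,0,5)_6 → 1² + 0² + 5² = 26
26 = (4,2)_6 → 4² + 2² = 20
20 = (3,2)_6 → 3² + 2² = 13
13 = (2,1)_6 → 2² + 1² = 5
5 = (5)_6 → 5² = 25
25 = (4,1)_6 → 4² + 1² = 17
17 = (2,5)_6 → 2² + 5² = 29
29 = (4,5)_6 → 4² + 5² = 41  — 41 repeats.
That took 10 steps.

10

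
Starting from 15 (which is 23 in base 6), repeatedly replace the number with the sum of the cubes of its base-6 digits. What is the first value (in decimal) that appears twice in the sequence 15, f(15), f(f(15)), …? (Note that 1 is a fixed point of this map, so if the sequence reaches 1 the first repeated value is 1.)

15 = (2,3)_6 → 2³ + 3³ = 35
35 = (5,5)_6 → 5³ + 5³ = 250
250 = (1,0,5,4)_6 → 1³ + 0³ + 5³ + 4³ = 190
190 = (5,1,4)_6 → 5³ + 1³ + 4³ = 190  — 190 already appeared earlier.

190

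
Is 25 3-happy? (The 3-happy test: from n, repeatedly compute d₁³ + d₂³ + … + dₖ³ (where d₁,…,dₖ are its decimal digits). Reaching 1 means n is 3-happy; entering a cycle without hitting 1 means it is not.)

25 → 2³ + 5³ = 8 + 125 = 133
133 → 1³ + 3³ + 3³ = 1 + 27 + 27 = 55
55 → 5³ + 5³ = 125 + 125 = 250
250 → 2³ + 5³ + 0³ = 8 + 125 + 0 = 133  — 133 already seen; the sequence cycles without reaching 1.

not 3-happy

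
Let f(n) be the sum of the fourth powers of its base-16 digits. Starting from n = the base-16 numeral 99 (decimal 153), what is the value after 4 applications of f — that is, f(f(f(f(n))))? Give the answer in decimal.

6914

153 = (9,9)_16 → 9⁴ + 9⁴ = 6561 + 6561 = 13122
13122 = (3,3,4,2)_16 → 3⁴ + 3⁴ + 4⁴ + 2⁴ = 81 + 81 + 256 + 16 = 434
434 = (1,11,2)_16 → 1⁴ + 11⁴ + 2⁴ = 1 + 14641 + 16 = 14658
14658 = (3,9,4,2)_16 → 3⁴ + 9⁴ + 4⁴ + 2⁴ = 81 + 6561 + 256 + 16 = 6914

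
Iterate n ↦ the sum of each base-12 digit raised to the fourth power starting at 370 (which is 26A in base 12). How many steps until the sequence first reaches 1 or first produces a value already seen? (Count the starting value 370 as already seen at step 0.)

4

370 = (2,6,10)_12 → 2⁴ + 6⁴ + 10⁴ = 16 + 1296 + 10000 = 11312
11312 = (6,6,6,8)_12 → 6⁴ + 6⁴ + 6⁴ + 8⁴ = 1296 + 1296 + 1296 + 4096 = 7984
7984 = (4,7,5,4)_12 → 4⁴ + 7⁴ + 5⁴ + 4⁴ = 256 + 2401 + 625 + 256 = 3538
3538 = (2,0,6,10)_12 → 2⁴ + 0⁴ + 6⁴ + 10⁴ = 16 + 0 + 1296 + 10000 = 11312  — 11312 repeats.
That took 4 steps.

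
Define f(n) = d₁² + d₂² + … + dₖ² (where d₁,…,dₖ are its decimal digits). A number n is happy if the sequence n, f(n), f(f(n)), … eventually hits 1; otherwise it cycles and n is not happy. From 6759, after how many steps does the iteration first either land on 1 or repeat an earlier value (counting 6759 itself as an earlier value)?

12

6759 → 191
191 → 83
83 → 73
73 → 58
58 → 89
89 → 145
145 → 42
42 → 20
20 → 4
4 → 16
16 → 37
37 → 58  — 58 repeats.
That took 12 steps.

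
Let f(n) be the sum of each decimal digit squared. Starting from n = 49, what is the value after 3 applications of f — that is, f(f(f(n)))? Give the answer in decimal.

49 → 4² + 9² = 97
97 → 9² + 7² = 130
130 → 1² + 3² + 0² = 10

10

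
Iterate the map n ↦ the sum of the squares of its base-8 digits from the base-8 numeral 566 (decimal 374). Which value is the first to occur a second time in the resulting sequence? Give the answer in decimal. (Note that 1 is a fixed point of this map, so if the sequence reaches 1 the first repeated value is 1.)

1

374 = (5,6,6)_8 → 97
97 = (1,4,1)_8 → 18
18 = (2,2)_8 → 8
8 = (1,0)_8 → 1  — reached the fixed point 1.
1 → 1, so 1 is the first repeated value.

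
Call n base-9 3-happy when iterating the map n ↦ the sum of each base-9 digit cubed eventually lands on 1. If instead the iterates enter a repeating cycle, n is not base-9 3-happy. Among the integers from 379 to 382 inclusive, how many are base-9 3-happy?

379: 379 → 281 → 99 → 9 → 1  (reaches 1)
380: 380 → 288 → 152 → 856 → 128 → 134 → 638 → 1198 → 470 → 476 → 980 → 540 → 432 → 152  (repeats 152)
381: 381 → 307 → 371 → 197 → 547 → 775 → 127 → 127  (repeats 127)
382: 382 → 344 → 80 → 1024 → 496 → 218 → 232 → 694 → 638 → 1198 → 470 → 476 → 980 → 540 → 432 → 152 → 856 → 128 → 134 → 638  (repeats 638)
base-9 3-happy: 379

1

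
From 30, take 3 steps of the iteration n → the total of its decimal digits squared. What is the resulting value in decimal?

65

30 → 3² + 0² = 9
9 → 9² = 81
81 → 8² + 1² = 65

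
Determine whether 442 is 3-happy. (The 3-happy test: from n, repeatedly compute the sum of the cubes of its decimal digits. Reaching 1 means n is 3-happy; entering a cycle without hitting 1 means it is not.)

442 → 4³ + 4³ + 2³ = 136
136 → 1³ + 3³ + 6³ = 244
244 → 2³ + 4³ + 4³ = 136  — 136 already seen; the sequence cycles without reaching 1.

not 3-happy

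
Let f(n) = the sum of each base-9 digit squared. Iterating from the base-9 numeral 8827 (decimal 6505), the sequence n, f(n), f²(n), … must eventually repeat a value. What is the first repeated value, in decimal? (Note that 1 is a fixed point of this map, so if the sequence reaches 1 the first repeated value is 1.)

1

6505 = (8,8,2,7)_9 → 8² + 8² + 2² + 7² = 181
181 = (2,2,1)_9 → 2² + 2² + 1² = 9
9 = (1,0)_9 → 1² + 0² = 1  — reached the fixed point 1.
1 → 1, so 1 is the first repeated value.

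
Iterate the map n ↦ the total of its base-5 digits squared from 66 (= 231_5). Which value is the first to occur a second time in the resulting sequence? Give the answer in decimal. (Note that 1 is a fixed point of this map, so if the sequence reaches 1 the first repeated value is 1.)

16

66 = (2,3,1)_5 → 14
14 = (2,4)_5 → 20
20 = (4,0)_5 → 16
16 = (3,1)_5 → 10
10 = (2,0)_5 → 4
4 = (4)_5 → 16  — 16 already appeared earlier.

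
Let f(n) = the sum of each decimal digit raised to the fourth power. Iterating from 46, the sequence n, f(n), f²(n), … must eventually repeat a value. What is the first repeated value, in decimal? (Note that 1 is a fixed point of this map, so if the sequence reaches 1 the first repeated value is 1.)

8208

46 → 1552
1552 → 1267
1267 → 3714
3714 → 2739
2739 → 9059
9059 → 13747
13747 → 5140
5140 → 882
882 → 8208
8208 → 8208  — 8208 already appeared earlier.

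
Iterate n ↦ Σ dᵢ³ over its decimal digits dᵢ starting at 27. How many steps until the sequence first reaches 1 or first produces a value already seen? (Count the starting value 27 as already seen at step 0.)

27 → 2³ + 7³ = 8 + 343 = 351
351 → 3³ + 5³ + 1³ = 27 + 125 + 1 = 153
153 → 1³ + 5³ + 3³ = 1 + 125 + 27 = 153  — 153 repeats.
That took 3 steps.

3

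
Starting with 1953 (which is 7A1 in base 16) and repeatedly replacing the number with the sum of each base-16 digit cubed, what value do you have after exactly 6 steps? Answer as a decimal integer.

5103

1953 = (7,10,1)_16 → 7³ + 10³ + 1³ = 1344
1344 = (5,4,0)_16 → 5³ + 4³ + 0³ = 189
189 = (11,13)_16 → 11³ + 13³ = 3528
3528 = (13,12,8)_16 → 13³ + 12³ + 8³ = 4437
4437 = (1,1,5,5)_16 → 1³ + 1³ + 5³ + 5³ = 252
252 = (15,12)_16 → 15³ + 12³ = 5103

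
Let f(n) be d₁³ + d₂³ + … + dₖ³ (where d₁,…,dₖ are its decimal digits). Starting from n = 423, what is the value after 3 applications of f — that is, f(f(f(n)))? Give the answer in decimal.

423 → 4³ + 2³ + 3³ = 99
99 → 9³ + 9³ = 1458
1458 → 1³ + 4³ + 5³ + 8³ = 702

702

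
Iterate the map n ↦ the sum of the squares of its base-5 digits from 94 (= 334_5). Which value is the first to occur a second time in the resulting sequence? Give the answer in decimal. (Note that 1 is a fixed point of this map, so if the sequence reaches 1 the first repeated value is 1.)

94 = (3,3,4)_5 → 3² + 3² + 4² = 34
34 = (1,1,4)_5 → 1² + 1² + 4² = 18
18 = (3,3)_5 → 3² + 3² = 18  — 18 already appeared earlier.

18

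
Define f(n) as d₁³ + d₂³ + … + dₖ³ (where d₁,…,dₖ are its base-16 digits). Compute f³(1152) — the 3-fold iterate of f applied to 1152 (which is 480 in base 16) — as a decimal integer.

576

1152 = (4,8,0)_16 → 4³ + 8³ + 0³ = 576
576 = (2,4,0)_16 → 2³ + 4³ + 0³ = 72
72 = (4,8)_16 → 4³ + 8³ = 576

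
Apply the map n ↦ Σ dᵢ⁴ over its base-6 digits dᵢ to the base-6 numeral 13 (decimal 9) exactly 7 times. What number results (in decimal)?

9 = (1,3)_6 → 1⁴ + 3⁴ = 82
82 = (2,1,4)_6 → 2⁴ + 1⁴ + 4⁴ = 273
273 = (1,1,3,3)_6 → 1⁴ + 1⁴ + 3⁴ + 3⁴ = 164
164 = (4,3,2)_6 → 4⁴ + 3⁴ + 2⁴ = 353
353 = (1,3,4,5)_6 → 1⁴ + 3⁴ + 4⁴ + 5⁴ = 963
963 = (4,2,4,3)_6 → 4⁴ + 2⁴ + 4⁴ + 3⁴ = 609
609 = (2,4,5,3)_6 → 2⁴ + 4⁴ + 5⁴ + 3⁴ = 978

978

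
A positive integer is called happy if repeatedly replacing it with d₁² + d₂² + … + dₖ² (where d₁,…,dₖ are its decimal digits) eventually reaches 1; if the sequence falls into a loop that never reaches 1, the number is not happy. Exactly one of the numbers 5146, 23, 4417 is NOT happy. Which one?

5146

5146: 5146 → 78 → 113 → 11 → 2 → 4 → 16 → 37 → 58 → 89 → 145 → 42 → 20 → 4  — repeats 4 (not happy)
23: 23 → 13 → 10 → 1  — reaches 1 (happy)
4417: 4417 → 82 → 68 → 100 → 1  — reaches 1 (happy)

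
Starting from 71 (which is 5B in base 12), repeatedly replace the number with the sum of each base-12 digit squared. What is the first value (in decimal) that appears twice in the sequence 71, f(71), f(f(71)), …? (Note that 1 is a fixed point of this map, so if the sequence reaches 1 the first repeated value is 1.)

71 = (5,11)_12 → 5² + 11² = 146
146 = (1,0,2)_12 → 1² + 0² + 2² = 5
5 = (5)_12 → 5² = 25
25 = (2,1)_12 → 2² + 1² = 5  — 5 already appeared earlier.

5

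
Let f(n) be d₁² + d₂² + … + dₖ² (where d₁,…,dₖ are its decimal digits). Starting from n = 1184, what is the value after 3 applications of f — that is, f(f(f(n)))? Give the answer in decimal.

100

1184 → 1² + 1² + 8² + 4² = 1 + 1 + 64 + 16 = 82
82 → 8² + 2² = 64 + 4 = 68
68 → 6² + 8² = 36 + 64 = 100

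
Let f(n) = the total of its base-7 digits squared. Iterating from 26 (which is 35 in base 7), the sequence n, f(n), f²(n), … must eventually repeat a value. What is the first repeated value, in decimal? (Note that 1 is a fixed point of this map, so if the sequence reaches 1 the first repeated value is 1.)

26 = (3,5)_7 → 34
34 = (4,6)_7 → 52
52 = (1,0,3)_7 → 10
10 = (1,3)_7 → 10  — 10 already appeared earlier.

10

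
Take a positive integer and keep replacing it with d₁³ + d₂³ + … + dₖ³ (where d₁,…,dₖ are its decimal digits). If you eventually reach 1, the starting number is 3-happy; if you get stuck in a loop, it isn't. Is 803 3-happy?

803 → 8³ + 0³ + 3³ = 539
539 → 5³ + 3³ + 9³ = 881
881 → 8³ + 8³ + 1³ = 1025
1025 → 1³ + 0³ + 2³ + 5³ = 134
134 → 1³ + 3³ + 4³ = 92
92 → 9³ + 2³ = 737
737 → 7³ + 3³ + 7³ = 713
713 → 7³ + 1³ + 3³ = 371
371 → 3³ + 7³ + 1³ = 371  — 371 already seen; the sequence cycles without reaching 1.

not 3-happy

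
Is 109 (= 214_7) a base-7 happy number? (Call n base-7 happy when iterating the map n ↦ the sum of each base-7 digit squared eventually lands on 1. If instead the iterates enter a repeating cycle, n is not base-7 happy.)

not base-7 happy

109 = (2,1,4)_7 → 2² + 1² + 4² = 21
21 = (3,0)_7 → 3² + 0² = 9
9 = (1,2)_7 → 1² + 2² = 5
5 = (5)_7 → 5² = 25
25 = (3,4)_7 → 3² + 4² = 25  — 25 already seen; the sequence cycles without reaching 1.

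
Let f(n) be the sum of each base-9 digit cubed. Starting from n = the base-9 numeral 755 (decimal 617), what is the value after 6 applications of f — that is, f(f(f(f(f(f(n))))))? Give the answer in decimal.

127

617 = (7,5,5)_9 → 7³ + 5³ + 5³ = 593
593 = (7,2,8)_9 → 7³ + 2³ + 8³ = 863
863 = (1,1,5,8)_9 → 1³ + 1³ + 5³ + 8³ = 639
639 = (7,8,0)_9 → 7³ + 8³ + 0³ = 855
855 = (1,1,5,0)_9 → 1³ + 1³ + 5³ + 0³ = 127
127 = (1,5,1)_9 → 1³ + 5³ + 1³ = 127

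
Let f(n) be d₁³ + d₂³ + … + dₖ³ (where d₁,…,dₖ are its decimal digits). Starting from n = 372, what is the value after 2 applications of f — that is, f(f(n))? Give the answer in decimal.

882

372 → 3³ + 7³ + 2³ = 378
378 → 3³ + 7³ + 8³ = 882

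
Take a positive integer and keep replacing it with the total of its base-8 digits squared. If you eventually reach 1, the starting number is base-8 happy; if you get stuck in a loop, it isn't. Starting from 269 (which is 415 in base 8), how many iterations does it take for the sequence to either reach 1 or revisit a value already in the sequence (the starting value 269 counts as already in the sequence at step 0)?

5

269 = (4,1,5)_8 → 4² + 1² + 5² = 16 + 1 + 25 = 42
42 = (5,2)_8 → 5² + 2² = 25 + 4 = 29
29 = (3,5)_8 → 3² + 5² = 9 + 25 = 34
34 = (4,2)_8 → 4² + 2² = 16 + 4 = 20
20 = (2,4)_8 → 2² + 4² = 4 + 16 = 20  — 20 repeats.
That took 5 steps.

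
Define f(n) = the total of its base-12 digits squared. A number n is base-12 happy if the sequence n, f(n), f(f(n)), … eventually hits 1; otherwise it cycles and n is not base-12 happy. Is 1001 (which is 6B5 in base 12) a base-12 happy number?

not base-12 happy

1001 = (6,11,5)_12 → 6² + 11² + 5² = 182
182 = (1,3,2)_12 → 1² + 3² + 2² = 14
14 = (1,2)_12 → 1² + 2² = 5
5 = (5)_12 → 5² = 25
25 = (2,1)_12 → 2² + 1² = 5  — 5 already seen; the sequence cycles without reaching 1.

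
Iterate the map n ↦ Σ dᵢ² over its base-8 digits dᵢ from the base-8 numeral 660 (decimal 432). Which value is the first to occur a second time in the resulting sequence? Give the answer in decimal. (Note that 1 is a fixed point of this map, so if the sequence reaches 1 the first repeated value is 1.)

432 = (6,6,0)_8 → 6² + 6² + 0² = 72
72 = (1,1,0)_8 → 1² + 1² + 0² = 2
2 = (2)_8 → 2² = 4
4 = (4)_8 → 4² = 16
16 = (2,0)_8 → 2² + 0² = 4  — 4 already appeared earlier.

4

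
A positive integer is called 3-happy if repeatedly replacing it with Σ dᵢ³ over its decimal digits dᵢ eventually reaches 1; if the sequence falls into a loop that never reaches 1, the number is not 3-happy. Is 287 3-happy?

287 → 2³ + 8³ + 7³ = 8 + 512 + 343 = 863
863 → 8³ + 6³ + 3³ = 512 + 216 + 27 = 755
755 → 7³ + 5³ + 5³ = 343 + 125 + 125 = 593
593 → 5³ + 9³ + 3³ = 125 + 729 + 27 = 881
881 → 8³ + 8³ + 1³ = 512 + 512 + 1 = 1025
1025 → 1³ + 0³ + 2³ + 5³ = 1 + 0 + 8 + 125 = 134
134 → 1³ + 3³ + 4³ = 1 + 27 + 64 = 92
92 → 9³ + 2³ = 729 + 8 = 737
737 → 7³ + 3³ + 7³ = 343 + 27 + 343 = 713
713 → 7³ + 1³ + 3³ = 343 + 1 + 27 = 371
371 → 3³ + 7³ + 1³ = 27 + 343 + 1 = 371  — 371 already seen; the sequence cycles without reaching 1.

not 3-happy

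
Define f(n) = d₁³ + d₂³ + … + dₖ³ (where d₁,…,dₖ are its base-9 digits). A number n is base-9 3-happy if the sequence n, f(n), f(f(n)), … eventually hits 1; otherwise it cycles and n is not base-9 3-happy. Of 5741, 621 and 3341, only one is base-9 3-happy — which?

621

5741: 5741 → 1541 → 17 → 513 → 243 → 27 → 27  — repeats 27 (not base-9 3-happy)
621: 621 → 559 → 729 → 1  — reaches 1 (base-9 3-happy)
3341: 3341 → 205 → 415 → 127 → 127  — repeats 127 (not base-9 3-happy)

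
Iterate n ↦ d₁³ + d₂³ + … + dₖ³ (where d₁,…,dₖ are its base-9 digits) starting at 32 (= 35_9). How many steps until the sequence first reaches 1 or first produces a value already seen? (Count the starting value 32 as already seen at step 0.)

32 = (3,5)_9 → 3³ + 5³ = 27 + 125 = 152
152 = (1,7,8)_9 → 1³ + 7³ + 8³ = 1 + 343 + 512 = 856
856 = (1,1,5,1)_9 → 1³ + 1³ + 5³ + 1³ = 1 + 1 + 125 + 1 = 128
128 = (1,5,2)_9 → 1³ + 5³ + 2³ = 1 + 125 + 8 = 134
134 = (1,5,8)_9 → 1³ + 5³ + 8³ = 1 + 125 + 512 = 638
638 = (7,7,8)_9 → 7³ + 7³ + 8³ = 343 + 343 + 512 = 1198
1198 = (1,5,7,1)_9 → 1³ + 5³ + 7³ + 1³ = 1 + 125 + 343 + 1 = 470
470 = (5,7,2)_9 → 5³ + 7³ + 2³ = 125 + 343 + 8 = 476
476 = (5,7,8)_9 → 5³ + 7³ + 8³ = 125 + 343 + 512 = 980
980 = (1,3,0,8)_9 → 1³ + 3³ + 0³ + 8³ = 1 + 27 + 0 + 512 = 540
540 = (6,6,0)_9 → 6³ + 6³ + 0³ = 216 + 216 + 0 = 432
432 = (5,3,0)_9 → 5³ + 3³ + 0³ = 125 + 27 + 0 = 152  — 152 repeats.
That took 12 steps.

12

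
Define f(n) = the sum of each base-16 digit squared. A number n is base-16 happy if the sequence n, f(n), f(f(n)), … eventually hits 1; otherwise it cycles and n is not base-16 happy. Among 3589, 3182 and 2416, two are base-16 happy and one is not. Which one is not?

3589

3589: 3589 → 221 → 338 → 30 → 197 → 169 → 181 → 146 → 85 → 50 → 13 → 169  — repeats 169 (not base-16 happy)
3182: 3182 → 376 → 114 → 53 → 34 → 8 → 64 → 16 → 1  — reaches 1 (base-16 happy)
2416: 2416 → 130 → 68 → 32 → 4 → 16 → 1  — reaches 1 (base-16 happy)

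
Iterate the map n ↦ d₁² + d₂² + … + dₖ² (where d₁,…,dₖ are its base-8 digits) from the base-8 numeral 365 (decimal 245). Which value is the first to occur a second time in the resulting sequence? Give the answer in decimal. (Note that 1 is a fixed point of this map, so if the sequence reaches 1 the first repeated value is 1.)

26

245 = (3,6,5)_8 → 3² + 6² + 5² = 70
70 = (1,0,6)_8 → 1² + 0² + 6² = 37
37 = (4,5)_8 → 4² + 5² = 41
41 = (5,1)_8 → 5² + 1² = 26
26 = (3,2)_8 → 3² + 2² = 13
13 = (1,5)_8 → 1² + 5² = 26  — 26 already appeared earlier.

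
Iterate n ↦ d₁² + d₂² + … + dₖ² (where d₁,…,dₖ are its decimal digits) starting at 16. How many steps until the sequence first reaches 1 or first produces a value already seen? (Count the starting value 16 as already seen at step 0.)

16 → 37
37 → 58
58 → 89
89 → 145
145 → 42
42 → 20
20 → 4
4 → 16  — 16 repeats.
That took 8 steps.

8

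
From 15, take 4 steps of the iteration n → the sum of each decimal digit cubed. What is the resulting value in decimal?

15 → 1³ + 5³ = 126
126 → 1³ + 2³ + 6³ = 225
225 → 2³ + 2³ + 5³ = 141
141 → 1³ + 4³ + 1³ = 66

66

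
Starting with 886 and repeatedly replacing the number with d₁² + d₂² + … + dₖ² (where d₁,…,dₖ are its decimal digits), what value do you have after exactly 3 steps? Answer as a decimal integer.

34

886 → 8² + 8² + 6² = 164
164 → 1² + 6² + 4² = 53
53 → 5² + 3² = 34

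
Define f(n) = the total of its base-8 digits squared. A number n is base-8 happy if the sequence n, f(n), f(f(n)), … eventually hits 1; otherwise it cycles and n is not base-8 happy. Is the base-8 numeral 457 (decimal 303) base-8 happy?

303 = (4,5,7)_8 → 90
90 = (1,3,2)_8 → 14
14 = (1,6)_8 → 37
37 = (4,5)_8 → 41
41 = (5,1)_8 → 26
26 = (3,2)_8 → 13
13 = (1,5)_8 → 26  — 26 already seen; the sequence cycles without reaching 1.

not base-8 happy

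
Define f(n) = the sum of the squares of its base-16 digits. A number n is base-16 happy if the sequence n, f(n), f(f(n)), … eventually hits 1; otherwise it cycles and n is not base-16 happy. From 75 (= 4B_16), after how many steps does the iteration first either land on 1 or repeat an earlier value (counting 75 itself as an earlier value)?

14

75 = (4,11)_16 → 4² + 11² = 16 + 121 = 137
137 = (8,9)_16 → 8² + 9² = 64 + 81 = 145
145 = (9,1)_16 → 9² + 1² = 81 + 1 = 82
82 = (5,2)_16 → 5² + 2² = 25 + 4 = 29
29 = (1,13)_16 → 1² + 13² = 1 + 169 = 170
170 = (10,10)_16 → 10² + 10² = 100 + 100 = 200
200 = (12,8)_16 → 12² + 8² = 144 + 64 = 208
208 = (13,0)_16 → 13² + 0² = 169 + 0 = 169
169 = (10,9)_16 → 10² + 9² = 100 + 81 = 181
181 = (11,5)_16 → 11² + 5² = 121 + 25 = 146
146 = (9,2)_16 → 9² + 2² = 81 + 4 = 85
85 = (5,5)_16 → 5² + 5² = 25 + 25 = 50
50 = (3,2)_16 → 3² + 2² = 9 + 4 = 13
13 = (13)_16 → 13² = 169  — 169 repeats.
That took 14 steps.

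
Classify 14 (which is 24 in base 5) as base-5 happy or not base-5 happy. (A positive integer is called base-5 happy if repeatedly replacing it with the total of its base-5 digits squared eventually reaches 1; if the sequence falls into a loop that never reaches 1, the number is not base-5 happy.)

not base-5 happy

14 = (2,4)_5 → 2² + 4² = 20
20 = (4,0)_5 → 4² + 0² = 16
16 = (3,1)_5 → 3² + 1² = 10
10 = (2,0)_5 → 2² + 0² = 4
4 = (4)_5 → 4² = 16  — 16 already seen; the sequence cycles without reaching 1.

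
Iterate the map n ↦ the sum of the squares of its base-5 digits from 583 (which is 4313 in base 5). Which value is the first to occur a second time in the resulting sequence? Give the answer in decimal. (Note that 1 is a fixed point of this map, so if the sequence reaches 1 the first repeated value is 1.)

1

583 = (4,3,1,3)_5 → 35
35 = (1,2,0)_5 → 5
5 = (1,0)_5 → 1  — reached the fixed point 1.
1 → 1, so 1 is the first repeated value.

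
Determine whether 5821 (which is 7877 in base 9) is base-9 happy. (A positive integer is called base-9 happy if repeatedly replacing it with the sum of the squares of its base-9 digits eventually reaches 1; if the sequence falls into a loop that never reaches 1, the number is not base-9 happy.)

not base-9 happy

5821 = (7,8,7,7)_9 → 7² + 8² + 7² + 7² = 211
211 = (2,5,4)_9 → 2² + 5² + 4² = 45
45 = (5,0)_9 → 5² + 0² = 25
25 = (2,7)_9 → 2² + 7² = 53
53 = (5,8)_9 → 5² + 8² = 89
89 = (1,0,8)_9 → 1² + 0² + 8² = 65
65 = (7,2)_9 → 7² + 2² = 53  — 53 already seen; the sequence cycles without reaching 1.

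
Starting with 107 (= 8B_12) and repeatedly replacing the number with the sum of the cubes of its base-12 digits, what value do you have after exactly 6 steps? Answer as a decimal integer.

107 = (8,11)_12 → 8³ + 11³ = 512 + 1331 = 1843
1843 = (1,0,9,7)_12 → 1³ + 0³ + 9³ + 7³ = 1 + 0 + 729 + 343 = 1073
1073 = (7,5,5)_12 → 7³ + 5³ + 5³ = 343 + 125 + 125 = 593
593 = (4,1,5)_12 → 4³ + 1³ + 5³ = 64 + 1 + 125 = 190
190 = (1,3,10)_12 → 1³ + 3³ + 10³ = 1 + 27 + 1000 = 1028
1028 = (7,1,8)_12 → 7³ + 1³ + 8³ = 343 + 1 + 512 = 856

856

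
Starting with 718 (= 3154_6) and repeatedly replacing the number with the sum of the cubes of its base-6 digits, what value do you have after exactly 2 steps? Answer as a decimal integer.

718 = (3,1,5,4)_6 → 3³ + 1³ + 5³ + 4³ = 27 + 1 + 125 + 64 = 217
217 = (1,0,0,1)_6 → 1³ + 0³ + 0³ + 1³ = 1 + 0 + 0 + 1 = 2

2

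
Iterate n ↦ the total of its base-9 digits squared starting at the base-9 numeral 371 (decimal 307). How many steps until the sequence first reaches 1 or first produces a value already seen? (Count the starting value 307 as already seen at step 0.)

8

307 = (3,7,1)_9 → 59
59 = (6,5)_9 → 61
61 = (6,7)_9 → 85
85 = (1,0,4)_9 → 17
17 = (1,8)_9 → 65
65 = (7,2)_9 → 53
53 = (5,8)_9 → 89
89 = (1,0,8)_9 → 65  — 65 repeats.
That took 8 steps.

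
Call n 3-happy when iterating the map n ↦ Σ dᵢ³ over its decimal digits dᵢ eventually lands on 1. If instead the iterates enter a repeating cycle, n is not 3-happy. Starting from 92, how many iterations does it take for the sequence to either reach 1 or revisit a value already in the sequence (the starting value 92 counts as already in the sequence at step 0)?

92 → 9³ + 2³ = 737
737 → 7³ + 3³ + 7³ = 713
713 → 7³ + 1³ + 3³ = 371
371 → 3³ + 7³ + 1³ = 371  — 371 repeats.
That took 4 steps.

4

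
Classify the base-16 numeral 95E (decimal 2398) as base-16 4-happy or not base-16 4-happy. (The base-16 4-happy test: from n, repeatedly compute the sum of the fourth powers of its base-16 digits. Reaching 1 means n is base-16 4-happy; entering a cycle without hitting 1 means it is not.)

2398 = (9,5,14)_16 → 9⁴ + 5⁴ + 14⁴ = 45602
45602 = (11,2,2,2)_16 → 11⁴ + 2⁴ + 2⁴ + 2⁴ = 14689
14689 = (3,9,6,1)_16 → 3⁴ + 9⁴ + 6⁴ + 1⁴ = 7939
7939 = (1,15,0,3)_16 → 1⁴ + 15⁴ + 0⁴ + 3⁴ = 50707
50707 = (12,6,1,3)_16 → 12⁴ + 6⁴ + 1⁴ + 3⁴ = 22114
22114 = (5,6,6,2)_16 → 5⁴ + 6⁴ + 6⁴ + 2⁴ = 3233
3233 = (12,10,1)_16 → 12⁴ + 10⁴ + 1⁴ = 30737
30737 = (7,8,1,1)_16 → 7⁴ + 8⁴ + 1⁴ + 1⁴ = 6499
6499 = (1,9,6,3)_16 → 1⁴ + 9⁴ + 6⁴ + 3⁴ = 7939  — 7939 already seen; the sequence cycles without reaching 1.

not base-16 4-happy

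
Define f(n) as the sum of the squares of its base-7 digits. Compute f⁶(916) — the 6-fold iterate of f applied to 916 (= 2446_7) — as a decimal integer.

916 = (2,4,4,6)_7 → 2² + 4² + 4² + 6² = 72
72 = (1,3,2)_7 → 1² + 3² + 2² = 14
14 = (2,0)_7 → 2² + 0² = 4
4 = (4)_7 → 4² = 16
16 = (2,2)_7 → 2² + 2² = 8
8 = (1,1)_7 → 1² + 1² = 2

2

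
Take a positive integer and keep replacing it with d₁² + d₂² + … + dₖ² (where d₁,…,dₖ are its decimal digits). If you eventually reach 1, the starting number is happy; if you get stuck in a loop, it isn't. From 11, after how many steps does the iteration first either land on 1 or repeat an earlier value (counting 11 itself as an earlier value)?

10

11 → 2
2 → 4
4 → 16
16 → 37
37 → 58
58 → 89
89 → 145
145 → 42
42 → 20
20 → 4  — 4 repeats.
That took 10 steps.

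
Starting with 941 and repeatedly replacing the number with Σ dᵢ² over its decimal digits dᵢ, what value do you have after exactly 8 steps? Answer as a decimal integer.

58

941 → 9² + 4² + 1² = 98
98 → 9² + 8² = 145
145 → 1² + 4² + 5² = 42
42 → 4² + 2² = 20
20 → 2² + 0² = 4
4 → 4² = 16
16 → 1² + 6² = 37
37 → 3² + 7² = 58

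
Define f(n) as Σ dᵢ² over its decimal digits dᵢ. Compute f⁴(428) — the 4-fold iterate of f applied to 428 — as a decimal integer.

52

428 → 4² + 2² + 8² = 16 + 4 + 64 = 84
84 → 8² + 4² = 64 + 16 = 80
80 → 8² + 0² = 64 + 0 = 64
64 → 6² + 4² = 36 + 16 = 52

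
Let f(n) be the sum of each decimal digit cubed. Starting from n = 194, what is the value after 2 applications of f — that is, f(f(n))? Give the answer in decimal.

194 → 1³ + 9³ + 4³ = 794
794 → 7³ + 9³ + 4³ = 1136

1136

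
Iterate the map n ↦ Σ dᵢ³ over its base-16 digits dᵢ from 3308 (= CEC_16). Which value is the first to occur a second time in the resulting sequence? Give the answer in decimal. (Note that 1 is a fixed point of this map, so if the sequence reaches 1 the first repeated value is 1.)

65

3308 = (12,14,12)_16 → 12³ + 14³ + 12³ = 6200
6200 = (1,8,3,8)_16 → 1³ + 8³ + 3³ + 8³ = 1052
1052 = (4,1,12)_16 → 4³ + 1³ + 12³ = 1793
1793 = (7,0,1)_16 → 7³ + 0³ + 1³ = 344
344 = (1,5,8)_16 → 1³ + 5³ + 8³ = 638
638 = (2,7,14)_16 → 2³ + 7³ + 14³ = 3095
3095 = (12,1,7)_16 → 12³ + 1³ + 7³ = 2072
2072 = (8,1,8)_16 → 8³ + 1³ + 8³ = 1025
1025 = (4,0,1)_16 → 4³ + 0³ + 1³ = 65
65 = (4,1)_16 → 4³ + 1³ = 65  — 65 already appeared earlier.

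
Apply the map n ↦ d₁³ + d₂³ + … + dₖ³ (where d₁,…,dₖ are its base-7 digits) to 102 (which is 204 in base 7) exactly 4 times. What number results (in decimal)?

102 = (2,0,4)_7 → 2³ + 0³ + 4³ = 72
72 = (1,3,2)_7 → 1³ + 3³ + 2³ = 36
36 = (5,1)_7 → 5³ + 1³ = 126
126 = (2,4,0)_7 → 2³ + 4³ + 0³ = 72

72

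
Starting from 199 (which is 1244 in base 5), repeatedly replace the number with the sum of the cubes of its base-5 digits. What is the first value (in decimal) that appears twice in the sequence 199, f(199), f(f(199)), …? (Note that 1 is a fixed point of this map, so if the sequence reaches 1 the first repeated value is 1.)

199 = (1,2,4,4)_5 → 137
137 = (1,0,2,2)_5 → 17
17 = (3,2)_5 → 35
35 = (1,2,0)_5 → 9
9 = (1,4)_5 → 65
65 = (2,3,0)_5 → 35  — 35 already appeared earlier.

35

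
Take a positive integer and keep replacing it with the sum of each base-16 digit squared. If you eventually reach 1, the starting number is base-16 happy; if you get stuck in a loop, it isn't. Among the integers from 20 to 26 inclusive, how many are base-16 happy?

20: 20 → 17 → 2 → 4 → 16 → 1  (reaches 1)
21: 21 → 26 → 101 → 61 → 178 → 125 → 218 → 269 → 170 → 200 → 208 → 169 → 181 → 146 → 85 → 50 → 13 → 169  (repeats 169)
22: 22 → 37 → 29 → 170 → 200 → 208 → 169 → 181 → 146 → 85 → 50 → 13 → 169  (repeats 169)
23: 23 → 50 → 13 → 169 → 181 → 146 → 85 → 50  (repeats 50)
24: 24 → 65 → 17 → 2 → 4 → 16 → 1  (reaches 1)
25: 25 → 82 → 29 → 170 → 200 → 208 → 169 → 181 → 146 → 85 → 50 → 13 → 169  (repeats 169)
26: 26 → 101 → 61 → 178 → 125 → 218 → 269 → 170 → 200 → 208 → 169 → 181 → 146 → 85 → 50 → 13 → 169  (repeats 169)
base-16 happy: 20, 24

2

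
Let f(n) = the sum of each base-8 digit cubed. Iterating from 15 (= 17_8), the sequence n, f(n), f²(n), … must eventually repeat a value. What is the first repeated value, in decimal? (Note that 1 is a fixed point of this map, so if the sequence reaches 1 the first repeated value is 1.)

559

15 = (1,7)_8 → 1³ + 7³ = 344
344 = (5,3,0)_8 → 5³ + 3³ + 0³ = 152
152 = (2,3,0)_8 → 2³ + 3³ + 0³ = 35
35 = (4,3)_8 → 4³ + 3³ = 91
91 = (1,3,3)_8 → 1³ + 3³ + 3³ = 55
55 = (6,7)_8 → 6³ + 7³ = 559
559 = (1,0,5,7)_8 → 1³ + 0³ + 5³ + 7³ = 469
469 = (7,2,5)_8 → 7³ + 2³ + 5³ = 476
476 = (7,3,4)_8 → 7³ + 3³ + 4³ = 434
434 = (6,6,2)_8 → 6³ + 6³ + 2³ = 440
440 = (6,7,0)_8 → 6³ + 7³ + 0³ = 559  — 559 already appeared earlier.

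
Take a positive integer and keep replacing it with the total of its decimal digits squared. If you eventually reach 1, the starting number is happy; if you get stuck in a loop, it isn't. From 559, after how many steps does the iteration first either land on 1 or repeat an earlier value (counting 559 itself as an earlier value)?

12

559 → 5² + 5² + 9² = 25 + 25 + 81 = 131
131 → 1² + 3² + 1² = 1 + 9 + 1 = 11
11 → 1² + 1² = 1 + 1 = 2
2 → 2² = 4
4 → 4² = 16
16 → 1² + 6² = 1 + 36 = 37
37 → 3² + 7² = 9 + 49 = 58
58 → 5² + 8² = 25 + 64 = 89
89 → 8² + 9² = 64 + 81 = 145
145 → 1² + 4² + 5² = 1 + 16 + 25 = 42
42 → 4² + 2² = 16 + 4 = 20
20 → 2² + 0² = 4 + 0 = 4  — 4 repeats.
That took 12 steps.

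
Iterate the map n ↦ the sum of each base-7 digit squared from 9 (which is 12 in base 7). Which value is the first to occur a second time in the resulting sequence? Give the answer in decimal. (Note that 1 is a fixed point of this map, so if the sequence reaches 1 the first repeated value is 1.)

9 = (1,2)_7 → 1² + 2² = 5
5 = (5)_7 → 5² = 25
25 = (3,4)_7 → 3² + 4² = 25  — 25 already appeared earlier.

25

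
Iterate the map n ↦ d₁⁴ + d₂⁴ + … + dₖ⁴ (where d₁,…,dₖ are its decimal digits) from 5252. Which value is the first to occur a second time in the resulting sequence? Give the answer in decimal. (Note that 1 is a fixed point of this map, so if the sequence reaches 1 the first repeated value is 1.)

5252 → 1282
1282 → 4129
4129 → 6834
6834 → 5729
5729 → 9603
9603 → 7938
7938 → 13139
13139 → 6725
6725 → 4338
4338 → 4514
4514 → 1138
1138 → 4179
4179 → 9219
9219 → 13139  — 13139 already appeared earlier.

13139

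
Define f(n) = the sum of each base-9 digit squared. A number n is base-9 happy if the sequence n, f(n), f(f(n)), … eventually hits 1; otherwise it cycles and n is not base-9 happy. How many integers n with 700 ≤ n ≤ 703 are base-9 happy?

1

700: 700 → 138 → 46 → 26 → 68 → 74 → 68  (repeats 68)
701: 701 → 153 → 65 → 53 → 89 → 65  (repeats 65)
702: 702 → 100 → 6 → 36 → 16 → 50 → 50  (repeats 50)
703: 703 → 101 → 9 → 1  (reaches 1)
base-9 happy: 703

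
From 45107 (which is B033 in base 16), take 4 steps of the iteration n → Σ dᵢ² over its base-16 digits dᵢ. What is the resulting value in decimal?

244

45107 = (11,0,3,3)_16 → 11² + 0² + 3² + 3² = 121 + 0 + 9 + 9 = 139
139 = (8,11)_16 → 8² + 11² = 64 + 121 = 185
185 = (11,9)_16 → 11² + 9² = 121 + 81 = 202
202 = (12,10)_16 → 12² + 10² = 144 + 100 = 244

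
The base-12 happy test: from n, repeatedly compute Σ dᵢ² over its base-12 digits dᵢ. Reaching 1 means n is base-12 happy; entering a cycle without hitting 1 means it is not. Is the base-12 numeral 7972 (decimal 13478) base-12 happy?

13478 = (7,9,7,2)_12 → 183
183 = (1,3,3)_12 → 19
19 = (1,7)_12 → 50
50 = (4,2)_12 → 20
20 = (1,8)_12 → 65
65 = (5,5)_12 → 50  — 50 already seen; the sequence cycles without reaching 1.

not base-12 happy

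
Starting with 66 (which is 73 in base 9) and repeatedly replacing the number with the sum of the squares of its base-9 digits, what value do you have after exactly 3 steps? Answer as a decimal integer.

74

66 = (7,3)_9 → 7² + 3² = 58
58 = (6,4)_9 → 6² + 4² = 52
52 = (5,7)_9 → 5² + 7² = 74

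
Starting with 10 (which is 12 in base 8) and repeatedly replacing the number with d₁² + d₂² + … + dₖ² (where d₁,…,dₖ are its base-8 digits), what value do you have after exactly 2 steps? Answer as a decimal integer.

25

10 = (1,2)_8 → 1² + 2² = 5
5 = (5)_8 → 5² = 25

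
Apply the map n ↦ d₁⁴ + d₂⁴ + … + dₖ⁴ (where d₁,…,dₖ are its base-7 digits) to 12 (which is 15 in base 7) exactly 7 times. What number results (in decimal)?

12 = (1,5)_7 → 626
626 = (1,5,5,3)_7 → 1332
1332 = (3,6,1,2)_7 → 1394
1394 = (4,0,3,1)_7 → 338
338 = (6,6,2)_7 → 2608
2608 = (1,0,4,1,4)_7 → 514
514 = (1,3,3,3)_7 → 244

244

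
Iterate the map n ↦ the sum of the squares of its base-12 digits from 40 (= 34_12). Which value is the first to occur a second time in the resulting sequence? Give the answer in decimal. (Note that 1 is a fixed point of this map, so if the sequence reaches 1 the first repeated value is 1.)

40 = (3,4)_12 → 25
25 = (2,1)_12 → 5
5 = (5)_12 → 25  — 25 already appeared earlier.

25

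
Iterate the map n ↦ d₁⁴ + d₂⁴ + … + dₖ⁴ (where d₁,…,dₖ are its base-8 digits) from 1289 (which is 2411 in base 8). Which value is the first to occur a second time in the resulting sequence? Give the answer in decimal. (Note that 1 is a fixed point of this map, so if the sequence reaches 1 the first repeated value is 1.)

1289 = (2,4,1,1)_8 → 274
274 = (4,2,2)_8 → 288
288 = (4,4,0)_8 → 512
512 = (1,0,0,0)_8 → 1  — reached the fixed point 1.
1 → 1, so 1 is the first repeated value.

1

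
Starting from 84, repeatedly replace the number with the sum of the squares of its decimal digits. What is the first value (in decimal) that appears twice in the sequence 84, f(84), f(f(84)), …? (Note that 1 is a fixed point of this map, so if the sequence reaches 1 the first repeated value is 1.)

84 → 8² + 4² = 80
80 → 8² + 0² = 64
64 → 6² + 4² = 52
52 → 5² + 2² = 29
29 → 2² + 9² = 85
85 → 8² + 5² = 89
89 → 8² + 9² = 145
145 → 1² + 4² + 5² = 42
42 → 4² + 2² = 20
20 → 2² + 0² = 4
4 → 4² = 16
16 → 1² + 6² = 37
37 → 3² + 7² = 58
58 → 5² + 8² = 89  — 89 already appeared earlier.

89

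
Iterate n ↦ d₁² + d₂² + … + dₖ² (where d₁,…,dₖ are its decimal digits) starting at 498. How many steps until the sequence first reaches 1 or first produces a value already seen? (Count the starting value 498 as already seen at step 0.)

12

498 → 161
161 → 38
38 → 73
73 → 58
58 → 89
89 → 145
145 → 42
42 → 20
20 → 4
4 → 16
16 → 37
37 → 58  — 58 repeats.
That took 12 steps.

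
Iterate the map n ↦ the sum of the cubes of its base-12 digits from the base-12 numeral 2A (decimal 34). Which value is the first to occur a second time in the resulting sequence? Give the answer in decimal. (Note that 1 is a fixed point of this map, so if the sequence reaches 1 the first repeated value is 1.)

1008

34 = (2,10)_12 → 2³ + 10³ = 1008
1008 = (7,0,0)_12 → 7³ + 0³ + 0³ = 343
343 = (2,4,7)_12 → 2³ + 4³ + 7³ = 415
415 = (2,10,7)_12 → 2³ + 10³ + 7³ = 1351
1351 = (9,4,7)_12 → 9³ + 4³ + 7³ = 1136
1136 = (7,10,8)_12 → 7³ + 10³ + 8³ = 1855
1855 = (1,0,10,7)_12 → 1³ + 0³ + 10³ + 7³ = 1344
1344 = (9,4,0)_12 → 9³ + 4³ + 0³ = 793
793 = (5,6,1)_12 → 5³ + 6³ + 1³ = 342
342 = (2,4,6)_12 → 2³ + 4³ + 6³ = 288
288 = (2,0,0)_12 → 2³ + 0³ + 0³ = 8
8 = (8)_12 → 8³ = 512
512 = (3,6,8)_12 → 3³ + 6³ + 8³ = 755
755 = (5,2,11)_12 → 5³ + 2³ + 11³ = 1464
1464 = (10,2,0)_12 → 10³ + 2³ + 0³ = 1008  — 1008 already appeared earlier.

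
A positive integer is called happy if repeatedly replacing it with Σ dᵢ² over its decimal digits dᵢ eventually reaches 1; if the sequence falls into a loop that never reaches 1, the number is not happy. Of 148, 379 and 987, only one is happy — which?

379

148: 148 → 81 → 65 → 61 → 37 → 58 → 89 → 145 → 42 → 20 → 4 → 16 → 37  — repeats 37 (not happy)
379: 379 → 139 → 91 → 82 → 68 → 100 → 1  — reaches 1 (happy)
987: 987 → 194 → 98 → 145 → 42 → 20 → 4 → 16 → 37 → 58 → 89 → 145  — repeats 145 (not happy)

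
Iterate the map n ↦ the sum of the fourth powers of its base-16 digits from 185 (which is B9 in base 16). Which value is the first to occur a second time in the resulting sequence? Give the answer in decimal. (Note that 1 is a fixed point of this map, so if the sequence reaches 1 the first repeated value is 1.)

185 = (11,9)_16 → 11⁴ + 9⁴ = 21202
21202 = (5,2,13,2)_16 → 5⁴ + 2⁴ + 13⁴ + 2⁴ = 29218
29218 = (7,2,2,2)_16 → 7⁴ + 2⁴ + 2⁴ + 2⁴ = 2449
2449 = (9,9,1)_16 → 9⁴ + 9⁴ + 1⁴ = 13123
13123 = (3,3,4,3)_16 → 3⁴ + 3⁴ + 4⁴ + 3⁴ = 499
499 = (1,15,3)_16 → 1⁴ + 15⁴ + 3⁴ = 50707
50707 = (12,6,1,3)_16 → 12⁴ + 6⁴ + 1⁴ + 3⁴ = 22114
22114 = (5,6,6,2)_16 → 5⁴ + 6⁴ + 6⁴ + 2⁴ = 3233
3233 = (12,10,1)_16 → 12⁴ + 10⁴ + 1⁴ = 30737
30737 = (7,8,1,1)_16 → 7⁴ + 8⁴ + 1⁴ + 1⁴ = 6499
6499 = (1,9,6,3)_16 → 1⁴ + 9⁴ + 6⁴ + 3⁴ = 7939
7939 = (1,15,0,3)_16 → 1⁴ + 15⁴ + 0⁴ + 3⁴ = 50707  — 50707 already appeared earlier.

50707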